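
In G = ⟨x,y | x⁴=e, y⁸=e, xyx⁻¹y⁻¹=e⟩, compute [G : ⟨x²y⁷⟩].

First find ord(x²y⁷) by computing successive powers:
  (x²y⁷)¹ = x²y⁷, (x²y⁷)² = y⁶, (x²y⁷)³ = x²y⁵, (x²y⁷)⁴ = y⁴, (x²y⁷)⁵ = x²y³, (x²y⁷)⁶ = y², (x²y⁷)⁷ = x²y, (x²y⁷)⁸ = e.
So |⟨x²y⁷⟩| = ord(x²y⁷) = 8. With |G| = 32, by Lagrange [G : ⟨x²y⁷⟩] = 32/8 = 4.

Answer: 4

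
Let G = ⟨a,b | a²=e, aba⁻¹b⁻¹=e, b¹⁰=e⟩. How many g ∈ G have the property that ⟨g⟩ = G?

⟨g⟩ = G would require ord(g) = |G| = 20, but the maximum element order in G is 10 < 20. So G is not cyclic and no single element generates it: the count is 0.

Answer: 0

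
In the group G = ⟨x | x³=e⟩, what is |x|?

Compute successive powers until reaching e:
  x¹ = x, x² = x², x³ = e.
The smallest positive k with xᵏ = e is 3.

Answer: 3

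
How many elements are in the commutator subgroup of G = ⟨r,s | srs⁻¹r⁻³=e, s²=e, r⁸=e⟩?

G' = [G, G] is generated by all commutators. The generator-pair commutators are: [r, s] = r⁶.
The subgroup they normally generate is {e, r², r⁴, r⁶}, of order 4.
Check: |G/G'| = 16/4 = 4 is the order of the abelianisation.

Answer: 4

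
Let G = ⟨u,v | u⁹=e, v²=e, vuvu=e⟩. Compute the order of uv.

Compute successive powers until reaching e:
  (uv)¹ = uv, (uv)² = e.
The smallest positive k with (uv)ᵏ = e is 2.

Answer: 2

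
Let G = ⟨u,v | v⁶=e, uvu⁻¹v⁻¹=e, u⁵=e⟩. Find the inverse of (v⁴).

The order of (v⁴) is 3 (smallest k with (v⁴)ᵏ = e), so (v⁴)⁻¹ = (v⁴)² = v².
Check: (v⁴) · (v²) → (v⁴) · v² = e, giving e as required.

Answer: v²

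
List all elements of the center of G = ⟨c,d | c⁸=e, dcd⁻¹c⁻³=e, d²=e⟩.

An element z ∈ Z(G) iff z commutes with every generator.
For example c⁴ is central: (c⁴)·c = c⁵ = c·(c⁴); (c⁴)·d = c⁴d = d·(c⁴).
Whereas c ∉ Z(G) since c·d = cd ≠ c³d = d·c.
Checking each of the 16 elements this way gives Z(G) = {e, c⁴}, of order 2.

Answer: {e, c⁴}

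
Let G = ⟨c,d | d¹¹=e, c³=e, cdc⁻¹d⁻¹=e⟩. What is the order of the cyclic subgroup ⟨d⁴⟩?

|⟨d⁴⟩| equals the order of d⁴. Compute successive powers until reaching e:
  (d⁴)¹ = d⁴, (d⁴)² = d⁸, (d⁴)³ = d, (d⁴)⁴ = d⁵, (d⁴)⁵ = d⁹, (d⁴)⁶ = d², (d⁴)⁷ = d⁶, (d⁴)⁸ = d¹⁰, (d⁴)⁹ = d³, (d⁴)¹⁰ = d⁷, (d⁴)¹¹ = e.
The smallest positive k with (d⁴)ᵏ = e is 11, so |⟨d⁴⟩| = 11.

Answer: 11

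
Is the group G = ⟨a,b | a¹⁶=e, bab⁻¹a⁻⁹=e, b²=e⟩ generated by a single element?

Every cyclic group is abelian. But a·b = ab while b·a = a⁹b, so a·b ≠ b·a and G is not abelian. Hence G is not cyclic.

Answer: No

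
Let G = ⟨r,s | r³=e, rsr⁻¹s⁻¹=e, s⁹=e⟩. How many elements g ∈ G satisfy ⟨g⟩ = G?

⟨g⟩ = G would require ord(g) = |G| = 27, but the maximum element order in G is 9 < 27. So G is not cyclic and no single element generates it: the count is 0.

Answer: 0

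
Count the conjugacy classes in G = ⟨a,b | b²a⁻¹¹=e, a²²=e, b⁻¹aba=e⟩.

The conjugacy classes (representative and size) are:
  [e] (size 1), [a²¹] (size 2), [a²] (size 2), [a³] (size 2), [a¹⁸] (size 2), [a¹⁷] (size 2), [a⁶] (size 2), [a⁷] (size 2), [a⁸] (size 2), [a¹³] (size 2), [a¹²] (size 2), [a¹¹] (size 1), [a¹⁰b] (size 11), [a⁷b] (size 11).
Class equation: 1 + 2 + 2 + 2 + 2 + 2 + 2 + 2 + 2 + 2 + 2 + 1 + 11 + 11 = 44 = |G|. So G has 14 conjugacy classes.

Answer: 14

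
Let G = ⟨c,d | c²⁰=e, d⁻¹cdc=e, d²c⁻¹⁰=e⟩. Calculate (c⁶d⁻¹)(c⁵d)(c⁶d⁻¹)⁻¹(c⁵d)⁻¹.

[(c⁶d⁻¹), (c⁵d)] = (c⁶d⁻¹)·(c⁵d)·(c⁶d⁻¹)⁻¹·(c⁵d)⁻¹.
  (c⁶d⁻¹) · (c⁵d) = c
  c · (c⁶d) = c⁷d
  (c⁷d) · (c⁵d⁻¹) = c²

Answer: c²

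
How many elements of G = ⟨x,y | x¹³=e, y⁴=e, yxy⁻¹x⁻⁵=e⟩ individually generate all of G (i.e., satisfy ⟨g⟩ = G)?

⟨g⟩ = G would require ord(g) = |G| = 52, but the maximum element order in G is 13 < 52. So G is not cyclic and no single element generates it: the count is 0.

Answer: 0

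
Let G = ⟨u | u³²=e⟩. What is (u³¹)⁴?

Compute successive powers of (u³¹), reducing at each step:
  (u³¹)²: (u³¹) · u³¹ = u³⁰
  (u³¹)³: (u³⁰) · u³¹ = u²⁹
  (u³¹)⁴: (u²⁹) · u³¹ = u²⁸

Answer: u²⁸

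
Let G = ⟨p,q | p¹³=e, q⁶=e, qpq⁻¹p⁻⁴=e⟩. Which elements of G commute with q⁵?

⟨q⁵⟩ ⊆ C_G(q⁵) since powers of q⁵ commute with q⁵; so |C_G(q⁵)| ≥ |⟨q⁵⟩| = 6.
By orbit–stabilizer, |C_G(q⁵)| = |G| / |conj. class of q⁵| = 78 / 13 = 6.
The 6 elements commuting with q⁵ are {e, q, q², q³, q⁴, q⁵}.

Answer: {e, q, q², q³, q⁴, q⁵}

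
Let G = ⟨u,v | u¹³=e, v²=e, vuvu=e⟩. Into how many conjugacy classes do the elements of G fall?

The conjugacy classes (representative and size) are:
  [e] (size 1), [u¹²] (size 2), [u¹¹] (size 2), [u³] (size 2), [u⁴] (size 2), [u⁸] (size 2), [u⁶] (size 2), [v] (size 13).
Class equation: 1 + 2 + 2 + 2 + 2 + 2 + 2 + 13 = 26 = |G|. So G has 8 conjugacy classes.

Answer: 8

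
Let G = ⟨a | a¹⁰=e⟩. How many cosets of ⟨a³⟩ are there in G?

First find ord(a³) by computing successive powers:
  (a³)¹ = a³, (a³)² = a⁶, (a³)³ = a⁹, (a³)⁴ = a², (a³)⁵ = a⁵, (a³)⁶ = a⁸, (a³)⁷ = a, (a³)⁸ = a⁴, (a³)⁹ = a⁷, (a³)¹⁰ = e.
So |⟨a³⟩| = ord(a³) = 10. With |G| = 10, by Lagrange [G : ⟨a³⟩] = 10/10 = 1.

Answer: 1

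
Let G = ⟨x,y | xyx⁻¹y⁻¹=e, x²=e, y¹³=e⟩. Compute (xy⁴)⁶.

Compute successive powers of (xy⁴), reducing at each step:
  (xy⁴)²: (xy⁴) · x = y⁴;   (y⁴) · y⁴ = y⁸
  (xy⁴)³: (y⁸) · x = xy⁸;   (xy⁸) · y⁴ = xy¹²
  (xy⁴)⁴: (xy¹²) · x = y¹²;   (y¹²) · y⁴ = y³
  (xy⁴)⁵: (y³) · x = xy³;   (xy³) · y⁴ = xy⁷
  (xy⁴)⁶: (xy⁷) · x = y⁷;   (y⁷) · y⁴ = y¹¹

Answer: y¹¹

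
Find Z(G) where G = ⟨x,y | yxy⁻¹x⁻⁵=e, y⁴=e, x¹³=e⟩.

An element z ∈ Z(G) iff z commutes with every generator.
For example e is central: e·x = x = x·e; e·y = y = y·e.
Whereas x ∉ Z(G) since x·y = xy ≠ x⁵y = y·x.
Checking each of the 52 elements this way gives Z(G) = {e}, of order 1.

Answer: {e}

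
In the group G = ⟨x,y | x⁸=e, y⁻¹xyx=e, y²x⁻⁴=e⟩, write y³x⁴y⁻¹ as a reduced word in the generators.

Multiply left to right, reducing at each step:
  (y⁻¹) · x⁴ = y
  y · y⁻¹ = e

Answer: e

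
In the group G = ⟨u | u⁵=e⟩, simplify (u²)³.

Compute successive powers of (u²), reducing at each step:
  (u²)²: (u²) · u² = u⁴
  (u²)³: (u⁴) · u² = u

Answer: u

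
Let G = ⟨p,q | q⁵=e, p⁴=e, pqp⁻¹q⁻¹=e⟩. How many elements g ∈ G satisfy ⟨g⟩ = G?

G is cyclic of order 20. An element generates G iff its order is 20, and a cyclic group of order 20 has exactly φ(20) = 8 such elements.

Answer: 8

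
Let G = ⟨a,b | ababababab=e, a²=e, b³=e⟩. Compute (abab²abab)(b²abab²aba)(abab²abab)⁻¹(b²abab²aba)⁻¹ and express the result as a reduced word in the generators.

[(abab²abab), (b²abab²aba)] = (abab²abab)·(b²abab²aba)·(abab²abab)⁻¹·(b²abab²aba)⁻¹.
  (abab²abab) · (b²abab²aba) = ab²ab²a
  (ab²ab²a) · (abab²abab) = b²ab²a
  (b²ab²a) · (ab²abab²ab) = bab²abab

Answer: bab²abab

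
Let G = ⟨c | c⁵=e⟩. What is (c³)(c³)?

Compute (c³) · (c³) by multiplying left to right and reducing via the relations at each step:
  (c³) · c³ = c

Answer: c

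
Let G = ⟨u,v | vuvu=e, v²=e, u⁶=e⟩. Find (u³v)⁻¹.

The order of (u³v) is 2 (smallest k with (u³v)ᵏ = e), so (u³v)⁻¹ = (u³v)¹ = u³v.
Check: (u³v) · (u³v) → (u³v) · u³ = v;   v · v = e, giving e as required.

Answer: u³v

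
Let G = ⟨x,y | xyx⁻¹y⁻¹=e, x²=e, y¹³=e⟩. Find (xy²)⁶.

Compute successive powers of (xy²), reducing at each step:
  (xy²)²: (xy²) · x = y²;   (y²) · y² = y⁴
  (xy²)³: (y⁴) · x = xy⁴;   (xy⁴) · y² = xy⁶
  (xy²)⁴: (xy⁶) · x = y⁶;   (y⁶) · y² = y⁸
  (xy²)⁵: (y⁸) · x = xy⁸;   (xy⁸) · y² = xy¹⁰
  (xy²)⁶: (xy¹⁰) · x = y¹⁰;   (y¹⁰) · y² = y¹²

Answer: y¹²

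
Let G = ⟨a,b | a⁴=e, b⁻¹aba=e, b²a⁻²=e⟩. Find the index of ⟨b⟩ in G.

First find ord(b) by computing successive powers:
  b¹ = b, b² = a², b³ = b⁻¹, b⁴ = e.
So |⟨b⟩| = ord(b) = 4. With |G| = 8, by Lagrange [G : ⟨b⟩] = 8/4 = 2.

Answer: 2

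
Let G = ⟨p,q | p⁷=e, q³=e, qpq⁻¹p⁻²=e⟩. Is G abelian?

p·q = pq but q·p = p²q, so p·q ≠ q·p and G is not abelian.

Answer: No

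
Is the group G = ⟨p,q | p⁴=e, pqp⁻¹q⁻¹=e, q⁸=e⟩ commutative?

Each pair of generators commutes: p·q = pq = q·p. Since the generators pairwise commute, every element of G commutes with every other, so G is abelian.

Answer: Yes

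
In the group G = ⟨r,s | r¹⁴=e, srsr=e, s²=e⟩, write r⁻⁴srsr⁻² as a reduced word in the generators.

Multiply left to right, reducing at each step:
  (r¹⁰) · s = r¹⁰s
  (r¹⁰s) · r = r⁹s
  (r⁹s) · s = r⁹
  (r⁹) · r⁻² = r⁷

Answer: r⁷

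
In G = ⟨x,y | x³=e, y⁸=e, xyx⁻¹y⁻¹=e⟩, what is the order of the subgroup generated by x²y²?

|⟨x²y²⟩| equals the order of x²y². Compute successive powers until reaching e:
  (x²y²)¹ = x²y², (x²y²)² = xy⁴, (x²y²)³ = y⁶, (x²y²)⁴ = x², (x²y²)⁵ = xy², (x²y²)⁶ = y⁴, (x²y²)⁷ = x²y⁶, (x²y²)⁸ = x, (x²y²)⁹ = y², (x²y²)¹⁰ = x²y⁴, (x²y²)¹¹ = xy⁶, (x²y²)¹² = e.
The smallest positive k with (x²y²)ᵏ = e is 12, so |⟨x²y²⟩| = 12.

Answer: 12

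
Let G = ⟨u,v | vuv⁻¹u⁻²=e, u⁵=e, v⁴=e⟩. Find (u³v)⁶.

Compute successive powers of (u³v), reducing at each step:
  (u³v)²: (u³v) · u³ = u⁴v;   (u⁴v) · v = u⁴v²
  (u³v)³: (u⁴v²) · u³ = uv²;   (uv²) · v = uv³
  (u³v)⁴: (uv³) · u³ = v³;   (v³) · v = e
  (u³v)⁵: e · u³ = u³;   (u³) · v = u³v
  (u³v)⁶: (u³v) · u³ = u⁴v;   (u⁴v) · v = u⁴v²

Answer: u⁴v²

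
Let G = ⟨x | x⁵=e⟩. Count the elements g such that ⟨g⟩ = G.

G is cyclic of order 5. An element generates G iff its order is 5, and a cyclic group of order 5 has exactly φ(5) = 4 such elements.

Answer: 4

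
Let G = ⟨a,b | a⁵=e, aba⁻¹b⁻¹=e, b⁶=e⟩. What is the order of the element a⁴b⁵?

Compute successive powers until reaching e:
  (a⁴b⁵)¹ = a⁴b⁵, (a⁴b⁵)² = a³b⁴, (a⁴b⁵)³ = a²b³, (a⁴b⁵)⁴ = ab², (a⁴b⁵)⁵ = b, (a⁴b⁵)⁶ = a⁴, (a⁴b⁵)⁷ = a³b⁵, (a⁴b⁵)⁸ = a²b⁴, (a⁴b⁵)⁹ = ab³, (a⁴b⁵)¹⁰ = b², (a⁴b⁵)¹¹ = a⁴b, (a⁴b⁵)¹² = a³, (a⁴b⁵)¹³ = a²b⁵, (a⁴b⁵)¹⁴ = ab⁴, (a⁴b⁵)¹⁵ = b³, (a⁴b⁵)¹⁶ = a⁴b², (a⁴b⁵)¹⁷ = a³b, (a⁴b⁵)¹⁸ = a², (a⁴b⁵)¹⁹ = ab⁵, (a⁴b⁵)²⁰ = b⁴, (a⁴b⁵)²¹ = a⁴b³, (a⁴b⁵)²² = a³b², (a⁴b⁵)²³ = a²b, (a⁴b⁵)²⁴ = a, (a⁴b⁵)²⁵ = b⁵, (a⁴b⁵)²⁶ = a⁴b⁴, (a⁴b⁵)²⁷ = a³b³, (a⁴b⁵)²⁸ = a²b², (a⁴b⁵)²⁹ = ab, (a⁴b⁵)³⁰ = e.
The smallest positive k with (a⁴b⁵)ᵏ = e is 30.

Answer: 30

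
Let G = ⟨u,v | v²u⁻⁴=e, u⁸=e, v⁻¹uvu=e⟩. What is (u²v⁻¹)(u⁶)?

Compute (u²v⁻¹) · (u⁶) by multiplying left to right and reducing via the relations at each step:
  (u²v⁻¹) · u⁶ = v

Answer: v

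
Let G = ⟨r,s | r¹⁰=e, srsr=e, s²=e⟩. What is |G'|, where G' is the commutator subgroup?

G' = [G, G] is generated by all commutators. The generator-pair commutators are: [r, s] = r².
The subgroup they normally generate is {e, r², r⁴, r⁶, r⁸}, of order 5.
Check: |G/G'| = 20/5 = 4 is the order of the abelianisation.

Answer: 5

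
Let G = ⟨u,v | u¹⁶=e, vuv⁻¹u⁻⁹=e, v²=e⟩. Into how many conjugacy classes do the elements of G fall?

The conjugacy classes (representative and size) are:
  [e] (size 1), [u⁹] (size 2), [u²] (size 1), [u³] (size 2), [u⁴] (size 1), [u¹³] (size 2), [u⁶] (size 1), [u¹⁵] (size 2), [u⁸] (size 1), [u¹⁰] (size 1), [u¹²] (size 1), [u¹⁴] (size 1), [v] (size 2), [uv] (size 2), [u²v] (size 2), [u¹¹v] (size 2), [u⁴v] (size 2), [u¹³v] (size 2), [u¹⁴v] (size 2), [u¹⁵v] (size 2).
Class equation: 1 + 2 + 1 + 2 + 1 + 2 + 1 + 2 + 1 + 1 + 1 + 1 + 2 + 2 + 2 + 2 + 2 + 2 + 2 + 2 = 32 = |G|. So G has 20 conjugacy classes.

Answer: 20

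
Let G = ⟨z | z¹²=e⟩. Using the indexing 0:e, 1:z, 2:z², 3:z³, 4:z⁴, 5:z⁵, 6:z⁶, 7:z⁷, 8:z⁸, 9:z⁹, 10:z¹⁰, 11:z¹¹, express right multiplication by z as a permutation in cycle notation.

(0 1 2 3 4 5 6 7 8 9 10 11)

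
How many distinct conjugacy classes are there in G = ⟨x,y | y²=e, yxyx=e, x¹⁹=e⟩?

The conjugacy classes (representative and size) are:
  [e] (size 1), [x¹⁸] (size 2), [x²] (size 2), [x¹⁶] (size 2), [x⁴] (size 2), [x¹⁴] (size 2), [x¹³] (size 2), [x¹²] (size 2), [x⁸] (size 2), [x⁹] (size 2), [y] (size 19).
Class equation: 1 + 2 + 2 + 2 + 2 + 2 + 2 + 2 + 2 + 2 + 19 = 38 = |G|. So G has 11 conjugacy classes.

Answer: 11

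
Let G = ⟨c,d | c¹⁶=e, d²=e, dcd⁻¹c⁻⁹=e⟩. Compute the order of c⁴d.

Compute successive powers until reaching e:
  (c⁴d)¹ = c⁴d, (c⁴d)² = c⁸, (c⁴d)³ = c¹²d, (c⁴d)⁴ = e.
The smallest positive k with (c⁴d)ᵏ = e is 4.

Answer: 4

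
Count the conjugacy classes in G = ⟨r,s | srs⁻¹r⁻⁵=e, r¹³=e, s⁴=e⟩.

The conjugacy classes (representative and size) are:
  [e] (size 1), [r] (size 4), [r²] (size 4), [r⁹] (size 4), [r¹²s] (size 13), [r⁴s²] (size 13), [r¹²s³] (size 13).
Class equation: 1 + 4 + 4 + 4 + 13 + 13 + 13 = 52 = |G|. So G has 7 conjugacy classes.

Answer: 7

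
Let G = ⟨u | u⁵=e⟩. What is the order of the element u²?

Compute successive powers until reaching e:
  (u²)¹ = u², (u²)² = u⁴, (u²)³ = u, (u²)⁴ = u³, (u²)⁵ = e.
The smallest positive k with (u²)ᵏ = e is 5.

Answer: 5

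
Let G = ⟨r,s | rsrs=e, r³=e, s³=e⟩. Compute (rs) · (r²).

Compute (rs) · (r²) by multiplying left to right and reducing via the relations at each step:
  (rs) · r² = s²r

Answer: s²r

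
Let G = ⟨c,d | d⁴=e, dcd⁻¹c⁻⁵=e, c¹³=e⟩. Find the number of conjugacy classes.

The conjugacy classes (representative and size) are:
  [e] (size 1), [c] (size 4), [c²] (size 4), [c⁹] (size 4), [c¹²d] (size 13), [c⁴d²] (size 13), [c¹²d³] (size 13).
Class equation: 1 + 4 + 4 + 4 + 13 + 13 + 13 = 52 = |G|. So G has 7 conjugacy classes.

Answer: 7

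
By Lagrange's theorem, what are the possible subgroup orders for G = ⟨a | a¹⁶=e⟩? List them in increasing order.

|G| = 16 = 2⁴. By Lagrange's theorem the order of any subgroup divides 16; the divisors of 16 are 1, 2, 4, 8, 16.

Answer: 1, 2, 4, 8, 16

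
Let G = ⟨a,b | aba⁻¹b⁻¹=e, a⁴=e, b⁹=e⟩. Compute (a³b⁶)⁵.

Compute successive powers of (a³b⁶), reducing at each step:
  (a³b⁶)²: (a³b⁶) · a³ = a²b⁶;   (a²b⁶) · b⁶ = a²b³
  (a³b⁶)³: (a²b³) · a³ = ab³;   (ab³) · b⁶ = a
  (a³b⁶)⁴: a · a³ = e;   e · b⁶ = b⁶
  (a³b⁶)⁵: (b⁶) · a³ = a³b⁶;   (a³b⁶) · b⁶ = a³b³

Answer: a³b³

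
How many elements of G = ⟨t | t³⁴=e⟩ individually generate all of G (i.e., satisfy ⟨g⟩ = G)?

G is cyclic of order 34. An element generates G iff its order is 34, and a cyclic group of order 34 has exactly φ(34) = 16 such elements.

Answer: 16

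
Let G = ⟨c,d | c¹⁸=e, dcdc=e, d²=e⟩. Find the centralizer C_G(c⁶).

⟨c⁶⟩ ⊆ C_G(c⁶) since powers of c⁶ commute with c⁶; so |C_G(c⁶)| ≥ |⟨c⁶⟩| = 3.
By orbit–stabilizer, |C_G(c⁶)| = |G| / |conj. class of c⁶| = 36 / 2 = 18.
The 18 elements commuting with c⁶ are {e, c, c², c³, c⁴, c⁵, c⁶, c⁷, c⁸, c⁹, c¹⁰, c¹¹, c¹², c¹³, c¹⁴, c¹⁵, c¹⁶, c¹⁷}.

Answer: {e, c, c², c³, c⁴, c⁵, c⁶, c⁷, c⁸, c⁹, c¹⁰, c¹¹, c¹², c¹³, c¹⁴, c¹⁵, c¹⁶, c¹⁷}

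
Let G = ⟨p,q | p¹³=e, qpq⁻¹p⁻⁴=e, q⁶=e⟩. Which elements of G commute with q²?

⟨q²⟩ ⊆ C_G(q²) since powers of q² commute with q²; so |C_G(q²)| ≥ |⟨q²⟩| = 3.
By orbit–stabilizer, |C_G(q²)| = |G| / |conj. class of q²| = 78 / 13 = 6.
The 6 elements commuting with q² are {e, q, q², q³, q⁴, q⁵}.

Answer: {e, q, q², q³, q⁴, q⁵}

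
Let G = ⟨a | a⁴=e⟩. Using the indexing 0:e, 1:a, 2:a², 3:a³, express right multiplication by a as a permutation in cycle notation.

(0 1 2 3)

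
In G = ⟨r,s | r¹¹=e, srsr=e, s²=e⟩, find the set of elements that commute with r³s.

⟨r³s⟩ ⊆ C_G(r³s) since powers of r³s commute with r³s; so |C_G(r³s)| ≥ |⟨r³s⟩| = 2.
By orbit–stabilizer, |C_G(r³s)| = |G| / |conj. class of r³s| = 22 / 11 = 2.
The 2 elements commuting with r³s are {e, r³s}.

Answer: {e, r³s}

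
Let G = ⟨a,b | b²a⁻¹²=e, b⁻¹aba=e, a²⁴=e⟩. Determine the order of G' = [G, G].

G' = [G, G] is generated by all commutators. The generator-pair commutators are: [a, b] = a².
The subgroup they normally generate is {e, a², a⁴, a⁶, a⁸, a¹⁰, a¹², a¹⁴, a¹⁶, a¹⁸, a²⁰, a²²}, of order 12.
Check: |G/G'| = 48/12 = 4 is the order of the abelianisation.

Answer: 12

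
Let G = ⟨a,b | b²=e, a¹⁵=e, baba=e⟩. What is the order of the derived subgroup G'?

G' = [G, G] is generated by all commutators. The generator-pair commutators are: [a, b] = a².
The subgroup they normally generate is {e, a, a², a³, a⁴, a⁵, a⁶, a⁷, a⁸, a⁹, a¹⁰, a¹¹, a¹², a¹³, a¹⁴}, of order 15.
Check: |G/G'| = 30/15 = 2 is the order of the abelianisation.

Answer: 15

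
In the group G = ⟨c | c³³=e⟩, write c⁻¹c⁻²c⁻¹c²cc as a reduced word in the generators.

Multiply left to right, reducing at each step:
  (c³²) · c⁻² = c³⁰
  (c³⁰) · c⁻¹ = c²⁹
  (c²⁹) · c² = c³¹
  (c³¹) · c = c³²
  (c³²) · c = e

Answer: e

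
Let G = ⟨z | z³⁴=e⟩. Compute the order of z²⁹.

Compute successive powers until reaching e:
  (z²⁹)¹ = z²⁹, (z²⁹)² = z²⁴, (z²⁹)³ = z¹⁹, (z²⁹)⁴ = z¹⁴, (z²⁹)⁵ = z⁹, (z²⁹)⁶ = z⁴, (z²⁹)⁷ = z³³, (z²⁹)⁸ = z²⁸, (z²⁹)⁹ = z²³, (z²⁹)¹⁰ = z¹⁸, (z²⁹)¹¹ = z¹³, (z²⁹)¹² = z⁸, (z²⁹)¹³ = z³, (z²⁹)¹⁴ = z³², (z²⁹)¹⁵ = z²⁷, (z²⁹)¹⁶ = z²², (z²⁹)¹⁷ = z¹⁷, (z²⁹)¹⁸ = z¹², (z²⁹)¹⁹ = z⁷, (z²⁹)²⁰ = z², (z²⁹)²¹ = z³¹, (z²⁹)²² = z²⁶, (z²⁹)²³ = z²¹, (z²⁹)²⁴ = z¹⁶, (z²⁹)²⁵ = z¹¹, (z²⁹)²⁶ = z⁶, (z²⁹)²⁷ = z, (z²⁹)²⁸ = z³⁰, (z²⁹)²⁹ = z²⁵, (z²⁹)³⁰ = z²⁰, (z²⁹)³¹ = z¹⁵, (z²⁹)³² = z¹⁰, (z²⁹)³³ = z⁵, (z²⁹)³⁴ = e.
The smallest positive k with (z²⁹)ᵏ = e is 34.

Answer: 34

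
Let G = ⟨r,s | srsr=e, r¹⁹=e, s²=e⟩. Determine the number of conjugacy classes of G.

The conjugacy classes (representative and size) are:
  [e] (size 1), [r¹⁸] (size 2), [r²] (size 2), [r¹⁶] (size 2), [r⁴] (size 2), [r¹⁴] (size 2), [r¹³] (size 2), [r¹²] (size 2), [r⁸] (size 2), [r⁹] (size 2), [s] (size 19).
Class equation: 1 + 2 + 2 + 2 + 2 + 2 + 2 + 2 + 2 + 2 + 19 = 38 = |G|. So G has 11 conjugacy classes.

Answer: 11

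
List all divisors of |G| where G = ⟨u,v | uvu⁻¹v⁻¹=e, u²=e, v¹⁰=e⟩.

|G| = 20 = 2² · 5. By Lagrange's theorem the order of any subgroup divides 20; the divisors of 20 are 1, 2, 4, 5, 10, 20.

Answer: 1, 2, 4, 5, 10, 20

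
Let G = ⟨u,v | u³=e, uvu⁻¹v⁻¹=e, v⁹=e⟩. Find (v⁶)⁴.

Compute successive powers of (v⁶), reducing at each step:
  (v⁶)²: (v⁶) · v⁶ = v³
  (v⁶)³: (v³) · v⁶ = e
  (v⁶)⁴: e · v⁶ = v⁶

Answer: v⁶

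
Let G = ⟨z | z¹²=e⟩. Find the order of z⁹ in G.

Compute successive powers until reaching e:
  (z⁹)¹ = z⁹, (z⁹)² = z⁶, (z⁹)³ = z³, (z⁹)⁴ = e.
The smallest positive k with (z⁹)ᵏ = e is 4.

Answer: 4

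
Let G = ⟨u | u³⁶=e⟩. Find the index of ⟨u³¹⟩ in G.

First find ord(u³¹) by computing successive powers:
  (u³¹)¹ = u³¹, (u³¹)² = u²⁶, (u³¹)³ = u²¹, (u³¹)⁴ = u¹⁶, (u³¹)⁵ = u¹¹, (u³¹)⁶ = u⁶, (u³¹)⁷ = u, (u³¹)⁸ = u³², (u³¹)⁹ = u²⁷, (u³¹)¹⁰ = u²², (u³¹)¹¹ = u¹⁷, (u³¹)¹² = u¹², (u³¹)¹³ = u⁷, (u³¹)¹⁴ = u², (u³¹)¹⁵ = u³³, (u³¹)¹⁶ = u²⁸, (u³¹)¹⁷ = u²³, (u³¹)¹⁸ = u¹⁸, (u³¹)¹⁹ = u¹³, (u³¹)²⁰ = u⁸, (u³¹)²¹ = u³, (u³¹)²² = u³⁴, (u³¹)²³ = u²⁹, (u³¹)²⁴ = u²⁴, (u³¹)²⁵ = u¹⁹, (u³¹)²⁶ = u¹⁴, (u³¹)²⁷ = u⁹, (u³¹)²⁸ = u⁴, (u³¹)²⁹ = u³⁵, (u³¹)³⁰ = u³⁰, (u³¹)³¹ = u²⁵, (u³¹)³² = u²⁰, (u³¹)³³ = u¹⁵, (u³¹)³⁴ = u¹⁰, (u³¹)³⁵ = u⁵, (u³¹)³⁶ = e.
So |⟨u³¹⟩| = ord(u³¹) = 36. With |G| = 36, by Lagrange [G : ⟨u³¹⟩] = 36/36 = 1.

Answer: 1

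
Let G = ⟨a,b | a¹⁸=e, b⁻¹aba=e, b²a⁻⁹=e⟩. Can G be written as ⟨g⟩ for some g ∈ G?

Every cyclic group is abelian. But a·b = ab while b·a = a⁸b⁻¹, so a·b ≠ b·a and G is not abelian. Hence G is not cyclic.

Answer: No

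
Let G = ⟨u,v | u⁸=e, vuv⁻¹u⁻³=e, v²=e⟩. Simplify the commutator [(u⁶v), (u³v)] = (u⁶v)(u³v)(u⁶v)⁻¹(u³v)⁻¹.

[(u⁶v), (u³v)] = (u⁶v)·(u³v)·(u⁶v)⁻¹·(u³v)⁻¹.
  (u⁶v) · (u³v) = u⁷
  (u⁷) · (u⁶v) = u⁵v
  (u⁵v) · (u⁷v) = u²

Answer: u²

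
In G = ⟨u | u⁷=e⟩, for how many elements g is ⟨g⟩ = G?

G is cyclic of order 7. An element generates G iff its order is 7, and a cyclic group of order 7 has exactly φ(7) = 6 such elements.

Answer: 6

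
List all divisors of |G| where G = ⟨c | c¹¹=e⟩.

|G| = 11 = 11. By Lagrange's theorem the order of any subgroup divides 11; the divisors of 11 are 1, 11.

Answer: 1, 11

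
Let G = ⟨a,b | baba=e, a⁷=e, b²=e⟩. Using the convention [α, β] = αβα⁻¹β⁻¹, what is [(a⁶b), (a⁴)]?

[(a⁶b), (a⁴)] = (a⁶b)·(a⁴)·(a⁶b)⁻¹·(a⁴)⁻¹.
  (a⁶b) · (a⁴) = a²b
  (a²b) · (a⁶b) = a³
  (a³) · (a³) = a⁶

Answer: a⁶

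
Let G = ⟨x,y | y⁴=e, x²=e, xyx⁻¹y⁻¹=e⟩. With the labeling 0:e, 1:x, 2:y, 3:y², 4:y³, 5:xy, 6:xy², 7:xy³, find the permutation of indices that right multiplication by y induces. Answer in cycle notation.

(0 2 3 4)(1 5 6 7)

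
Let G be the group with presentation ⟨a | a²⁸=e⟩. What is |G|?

G is generated by a single element, so G is cyclic. The relator gives a²⁸ = e and no smaller power is forced to be e, so the 28 powers {a, e, a², a³, a⁴, a⁵, a⁶, a⁷, a⁸, a⁹, a²², a²³, a²¹, a²⁰, a²⁴, a²⁵, a²⁶, a²⁷, a¹², a¹³, a¹¹, a¹⁰, a¹⁴, a¹⁵, a¹⁶, a¹⁷, a¹⁸, a¹⁹} are distinct. Hence |G| = 28.

Answer: 28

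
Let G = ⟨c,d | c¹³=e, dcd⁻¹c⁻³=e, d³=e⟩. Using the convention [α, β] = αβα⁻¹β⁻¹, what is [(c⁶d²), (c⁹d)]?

[(c⁶d²), (c⁹d)] = (c⁶d²)·(c⁹d)·(c⁶d²)⁻¹·(c⁹d)⁻¹.
  (c⁶d²) · (c⁹d) = c⁹
  (c⁹) · (c⁸d) = c⁴d
  (c⁴d) · (c¹⁰d²) = c⁸

Answer: c⁸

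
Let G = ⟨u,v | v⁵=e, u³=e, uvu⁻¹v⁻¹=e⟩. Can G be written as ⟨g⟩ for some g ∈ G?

|G| = 15. The element uv has order 15 (its powers give 15 distinct elements), so ⟨uv⟩ = G and G is cyclic.

Answer: Yes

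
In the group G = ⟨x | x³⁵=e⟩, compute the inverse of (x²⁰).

The order of (x²⁰) is 7 (smallest k with (x²⁰)ᵏ = e), so (x²⁰)⁻¹ = (x²⁰)⁶ = x¹⁵.
Check: (x²⁰) · (x¹⁵) → (x²⁰) · x¹⁵ = e, giving e as required.

Answer: x¹⁵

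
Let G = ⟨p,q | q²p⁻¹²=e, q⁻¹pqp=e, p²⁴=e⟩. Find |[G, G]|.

G' = [G, G] is generated by all commutators. The generator-pair commutators are: [p, q] = p².
The subgroup they normally generate is {e, p², p⁴, p⁶, p⁸, p¹⁰, p¹², p¹⁴, p¹⁶, p¹⁸, p²⁰, p²²}, of order 12.
Check: |G/G'| = 48/12 = 4 is the order of the abelianisation.

Answer: 12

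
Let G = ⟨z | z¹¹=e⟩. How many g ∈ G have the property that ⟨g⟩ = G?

G is cyclic of order 11. An element generates G iff its order is 11, and a cyclic group of order 11 has exactly φ(11) = 10 such elements.

Answer: 10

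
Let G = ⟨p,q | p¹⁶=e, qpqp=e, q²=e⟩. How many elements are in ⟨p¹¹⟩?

|⟨p¹¹⟩| equals the order of p¹¹. Compute successive powers until reaching e:
  (p¹¹)¹ = p¹¹, (p¹¹)² = p⁶, (p¹¹)³ = p, (p¹¹)⁴ = p¹², (p¹¹)⁵ = p⁷, (p¹¹)⁶ = p², (p¹¹)⁷ = p¹³, (p¹¹)⁸ = p⁸, (p¹¹)⁹ = p³, (p¹¹)¹⁰ = p¹⁴, (p¹¹)¹¹ = p⁹, (p¹¹)¹² = p⁴, (p¹¹)¹³ = p¹⁵, (p¹¹)¹⁴ = p¹⁰, (p¹¹)¹⁵ = p⁵, (p¹¹)¹⁶ = e.
The smallest positive k with (p¹¹)ᵏ = e is 16, so |⟨p¹¹⟩| = 16.

Answer: 16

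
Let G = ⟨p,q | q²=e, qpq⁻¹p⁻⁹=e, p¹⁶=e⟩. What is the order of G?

Enumerate words in the generators, reducing via the relations: the distinct elements are
  {e, p, q, pq, p², p³, p⁴, p⁵, p⁶, p⁷, p⁸, p⁹, p²q, p³q, p¹², p¹³, p¹¹, p¹⁰, p¹⁴, p¹⁵, p⁴q, p⁵q, p⁶q, p⁷q, p⁸q, p⁹q, p¹²q, p¹³q, p¹¹q, p¹⁰q, p¹⁴q, p¹⁵q}.
No further products give new elements, so |G| = 32.

Answer: 32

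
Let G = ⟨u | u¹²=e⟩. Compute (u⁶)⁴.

Compute successive powers of (u⁶), reducing at each step:
  (u⁶)²: (u⁶) · u⁶ = e
  (u⁶)³: e · u⁶ = u⁶
  (u⁶)⁴: (u⁶) · u⁶ = e

Answer: e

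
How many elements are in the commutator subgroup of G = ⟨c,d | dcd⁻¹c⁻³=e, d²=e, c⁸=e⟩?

G' = [G, G] is generated by all commutators. The generator-pair commutators are: [c, d] = c⁶.
The subgroup they normally generate is {e, c², c⁴, c⁶}, of order 4.
Check: |G/G'| = 16/4 = 4 is the order of the abelianisation.

Answer: 4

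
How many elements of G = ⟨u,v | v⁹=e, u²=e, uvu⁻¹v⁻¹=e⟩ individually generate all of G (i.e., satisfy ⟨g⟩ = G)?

G is cyclic of order 18. An element generates G iff its order is 18, and a cyclic group of order 18 has exactly φ(18) = 6 such elements.

Answer: 6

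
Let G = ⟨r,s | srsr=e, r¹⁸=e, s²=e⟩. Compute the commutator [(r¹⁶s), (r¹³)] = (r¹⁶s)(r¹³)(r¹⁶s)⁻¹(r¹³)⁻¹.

[(r¹⁶s), (r¹³)] = (r¹⁶s)·(r¹³)·(r¹⁶s)⁻¹·(r¹³)⁻¹.
  (r¹⁶s) · (r¹³) = r³s
  (r³s) · (r¹⁶s) = r⁵
  (r⁵) · (r⁵) = r¹⁰

Answer: r¹⁰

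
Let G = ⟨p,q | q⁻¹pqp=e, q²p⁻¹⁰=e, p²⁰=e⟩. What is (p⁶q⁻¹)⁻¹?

The order of (p⁶q⁻¹) is 4 (smallest k with (p⁶q⁻¹)ᵏ = e), so (p⁶q⁻¹)⁻¹ = (p⁶q⁻¹)³ = p⁶q.
Check: (p⁶q⁻¹) · (p⁶q) → (p⁶q⁻¹) · p⁶ = q⁻¹;   (q⁻¹) · q = e, giving e as required.

Answer: p⁶q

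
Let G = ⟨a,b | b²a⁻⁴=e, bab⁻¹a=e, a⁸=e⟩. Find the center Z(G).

An element z ∈ Z(G) iff z commutes with every generator.
For example a⁴ is central: (a⁴)·a = a⁵ = a·(a⁴); (a⁴)·b = b⁻¹ = b·(a⁴).
Whereas a ∉ Z(G) since a·b = ab ≠ a³b⁻¹ = b·a.
Checking each of the 16 elements this way gives Z(G) = {e, a⁴}, of order 2.

Answer: {e, a⁴}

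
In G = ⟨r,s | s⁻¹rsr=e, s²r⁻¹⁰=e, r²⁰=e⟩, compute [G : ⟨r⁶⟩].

First find ord(r⁶) by computing successive powers:
  (r⁶)¹ = r⁶, (r⁶)² = r¹², (r⁶)³ = r¹⁸, (r⁶)⁴ = r⁴, (r⁶)⁵ = r¹⁰, (r⁶)⁶ = r¹⁶, (r⁶)⁷ = r², (r⁶)⁸ = r⁸, (r⁶)⁹ = r¹⁴, (r⁶)¹⁰ = e.
So |⟨r⁶⟩| = ord(r⁶) = 10. With |G| = 40, by Lagrange [G : ⟨r⁶⟩] = 40/10 = 4.

Answer: 4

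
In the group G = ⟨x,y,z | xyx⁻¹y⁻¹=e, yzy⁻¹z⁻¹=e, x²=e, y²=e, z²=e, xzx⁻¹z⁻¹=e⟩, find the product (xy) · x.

Compute (xy) · x by multiplying left to right and reducing via the relations at each step:
  (xy) · x = y

Answer: y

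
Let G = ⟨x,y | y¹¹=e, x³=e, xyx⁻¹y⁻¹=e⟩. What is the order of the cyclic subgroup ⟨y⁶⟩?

|⟨y⁶⟩| equals the order of y⁶. Compute successive powers until reaching e:
  (y⁶)¹ = y⁶, (y⁶)² = y, (y⁶)³ = y⁷, (y⁶)⁴ = y², (y⁶)⁵ = y⁸, (y⁶)⁶ = y³, (y⁶)⁷ = y⁹, (y⁶)⁸ = y⁴, (y⁶)⁹ = y¹⁰, (y⁶)¹⁰ = y⁵, (y⁶)¹¹ = e.
The smallest positive k with (y⁶)ᵏ = e is 11, so |⟨y⁶⟩| = 11.

Answer: 11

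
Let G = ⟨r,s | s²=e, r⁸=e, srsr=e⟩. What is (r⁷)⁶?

Compute successive powers of (r⁷), reducing at each step:
  (r⁷)²: (r⁷) · r⁷ = r⁶
  (r⁷)³: (r⁶) · r⁷ = r⁵
  (r⁷)⁴: (r⁵) · r⁷ = r⁴
  (r⁷)⁵: (r⁴) · r⁷ = r³
  (r⁷)⁶: (r³) · r⁷ = r²

Answer: r²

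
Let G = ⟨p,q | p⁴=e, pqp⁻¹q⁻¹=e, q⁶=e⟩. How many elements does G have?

Enumerate words in the generators, reducing via the relations: the distinct elements are
  {e, p, q, pq, p², p³, q², q³, q⁴, q⁵, pq², pq³, pq⁴, pq⁵, p²q, p³q, p²q², p²q³, p²q⁴, p²q⁵, p³q², p³q³, p³q⁴, p³q⁵}.
No further products give new elements, so |G| = 24.

Answer: 24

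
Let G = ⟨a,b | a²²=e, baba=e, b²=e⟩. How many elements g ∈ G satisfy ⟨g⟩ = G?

⟨g⟩ = G would require ord(g) = |G| = 44, but the maximum element order in G is 22 < 44. So G is not cyclic and no single element generates it: the count is 0.

Answer: 0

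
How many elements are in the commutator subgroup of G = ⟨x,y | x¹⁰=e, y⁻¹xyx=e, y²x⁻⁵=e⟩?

G' = [G, G] is generated by all commutators. The generator-pair commutators are: [x, y] = x².
The subgroup they normally generate is {e, x², x⁴, x⁶, x⁸}, of order 5.
Check: |G/G'| = 20/5 = 4 is the order of the abelianisation.

Answer: 5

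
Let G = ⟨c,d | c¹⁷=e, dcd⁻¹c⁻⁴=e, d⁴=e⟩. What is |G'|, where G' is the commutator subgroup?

G' = [G, G] is generated by all commutators. The generator-pair commutators are: [c, d] = c¹⁴.
The subgroup they normally generate is {e, c, c², c³, c⁴, c⁵, c⁶, c⁷, c⁸, c⁹, c¹⁰, c¹¹, c¹², c¹³, c¹⁴, c¹⁵, c¹⁶}, of order 17.
Check: |G/G'| = 68/17 = 4 is the order of the abelianisation.

Answer: 17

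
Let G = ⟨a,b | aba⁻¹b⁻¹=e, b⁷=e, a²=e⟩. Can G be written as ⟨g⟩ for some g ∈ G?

|G| = 14. The element ab has order 14 (its powers give 14 distinct elements), so ⟨ab⟩ = G and G is cyclic.

Answer: Yes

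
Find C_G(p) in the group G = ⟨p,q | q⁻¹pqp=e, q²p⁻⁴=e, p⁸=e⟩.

⟨p⟩ ⊆ C_G(p) since powers of p commute with p; so |C_G(p)| ≥ |⟨p⟩| = 8.
By orbit–stabilizer, |C_G(p)| = |G| / |conj. class of p| = 16 / 2 = 8.
The 8 elements commuting with p are {e, p, p², p³, p⁴, p⁵, p⁶, p⁷}.

Answer: {e, p, p², p³, p⁴, p⁵, p⁶, p⁷}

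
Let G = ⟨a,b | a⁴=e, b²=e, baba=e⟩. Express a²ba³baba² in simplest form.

Multiply left to right, reducing at each step:
  (a²) · b = a²b
  (a²b) · a³ = a³b
  (a³b) · b = a³
  (a³) · a = e
  e · b = b
  b · a² = a²b

Answer: a²b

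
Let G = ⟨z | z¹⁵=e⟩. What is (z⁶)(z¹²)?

Compute (z⁶) · (z¹²) by multiplying left to right and reducing via the relations at each step:
  (z⁶) · z¹² = z³

Answer: z³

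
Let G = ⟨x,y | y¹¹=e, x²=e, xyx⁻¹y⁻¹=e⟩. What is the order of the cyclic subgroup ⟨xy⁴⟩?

|⟨xy⁴⟩| equals the order of xy⁴. Compute successive powers until reaching e:
  (xy⁴)¹ = xy⁴, (xy⁴)² = y⁸, (xy⁴)³ = xy, (xy⁴)⁴ = y⁵, (xy⁴)⁵ = xy⁹, (xy⁴)⁶ = y², (xy⁴)⁷ = xy⁶, (xy⁴)⁸ = y¹⁰, (xy⁴)⁹ = xy³, (xy⁴)¹⁰ = y⁷, (xy⁴)¹¹ = x, (xy⁴)¹² = y⁴, (xy⁴)¹³ = xy⁸, (xy⁴)¹⁴ = y, (xy⁴)¹⁵ = xy⁵, (xy⁴)¹⁶ = y⁹, (xy⁴)¹⁷ = xy², (xy⁴)¹⁸ = y⁶, (xy⁴)¹⁹ = xy¹⁰, (xy⁴)²⁰ = y³, (xy⁴)²¹ = xy⁷, (xy⁴)²² = e.
The smallest positive k with (xy⁴)ᵏ = e is 22, so |⟨xy⁴⟩| = 22.

Answer: 22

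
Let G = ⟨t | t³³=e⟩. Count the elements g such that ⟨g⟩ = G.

G is cyclic of order 33. An element generates G iff its order is 33, and a cyclic group of order 33 has exactly φ(33) = 20 such elements.

Answer: 20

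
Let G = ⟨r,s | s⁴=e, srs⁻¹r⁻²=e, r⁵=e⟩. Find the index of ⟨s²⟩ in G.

First find ord(s²) by computing successive powers:
  (s²)¹ = s², (s²)² = e.
So |⟨s²⟩| = ord(s²) = 2. With |G| = 20, by Lagrange [G : ⟨s²⟩] = 20/2 = 10.

Answer: 10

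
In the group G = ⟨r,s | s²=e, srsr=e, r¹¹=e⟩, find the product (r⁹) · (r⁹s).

Compute (r⁹) · (r⁹s) by multiplying left to right and reducing via the relations at each step:
  (r⁹) · r⁹ = r⁷
  (r⁷) · s = r⁷s

Answer: r⁷s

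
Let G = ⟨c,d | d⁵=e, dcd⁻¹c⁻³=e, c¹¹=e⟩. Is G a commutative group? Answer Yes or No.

c·d = cd but d·c = c³d, so c·d ≠ d·c and G is not abelian.

Answer: No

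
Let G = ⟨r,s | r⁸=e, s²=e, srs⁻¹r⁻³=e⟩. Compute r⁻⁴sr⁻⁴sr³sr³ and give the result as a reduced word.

Multiply left to right, reducing at each step:
  (r⁴) · s = r⁴s
  (r⁴s) · r⁻⁴ = s
  s · s = e
  e · r³ = r³
  (r³) · s = r³s
  (r³s) · r³ = r⁴s

Answer: r⁴s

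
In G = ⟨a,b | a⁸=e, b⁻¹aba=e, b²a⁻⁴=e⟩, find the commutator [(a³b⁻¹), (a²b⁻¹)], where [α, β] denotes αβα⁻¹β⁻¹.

[(a³b⁻¹), (a²b⁻¹)] = (a³b⁻¹)·(a²b⁻¹)·(a³b⁻¹)⁻¹·(a²b⁻¹)⁻¹.
  (a³b⁻¹) · (a²b⁻¹) = a⁵
  (a⁵) · (a³b) = b
  b · (a²b) = a²

Answer: a²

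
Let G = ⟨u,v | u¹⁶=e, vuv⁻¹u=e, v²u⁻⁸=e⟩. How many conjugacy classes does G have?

The conjugacy classes (representative and size) are:
  [e] (size 1), [u] (size 2), [u¹⁴] (size 2), [u¹³] (size 2), [u¹²] (size 2), [u⁵] (size 2), [u¹⁰] (size 2), [u⁷] (size 2), [u⁸] (size 1), [v⁻¹] (size 8), [u⁷v⁻¹] (size 8).
Class equation: 1 + 2 + 2 + 2 + 2 + 2 + 2 + 2 + 1 + 8 + 8 = 32 = |G|. So G has 11 conjugacy classes.

Answer: 11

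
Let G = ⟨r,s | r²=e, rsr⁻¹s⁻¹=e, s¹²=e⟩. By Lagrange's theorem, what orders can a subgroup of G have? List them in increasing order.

|G| = 24 = 2³ · 3. By Lagrange's theorem the order of any subgroup divides 24; the divisors of 24 are 1, 2, 3, 4, 6, 8, 12, 24.

Answer: 1, 2, 3, 4, 6, 8, 12, 24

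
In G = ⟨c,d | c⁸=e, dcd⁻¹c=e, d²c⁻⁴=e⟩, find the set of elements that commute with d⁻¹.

⟨d⁻¹⟩ ⊆ C_G(d⁻¹) since powers of d⁻¹ commute with d⁻¹; so |C_G(d⁻¹)| ≥ |⟨d⁻¹⟩| = 4.
By orbit–stabilizer, |C_G(d⁻¹)| = |G| / |conj. class of d⁻¹| = 16 / 4 = 4.
The 4 elements commuting with d⁻¹ are {e, c⁴, d, d⁻¹}.

Answer: {e, c⁴, d, d⁻¹}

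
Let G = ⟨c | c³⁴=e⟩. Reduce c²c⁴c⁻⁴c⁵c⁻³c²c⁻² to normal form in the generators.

Multiply left to right, reducing at each step:
  (c²) · c⁴ = c⁶
  (c⁶) · c⁻⁴ = c²
  (c²) · c⁵ = c⁷
  (c⁷) · c⁻³ = c⁴
  (c⁴) · c² = c⁶
  (c⁶) · c⁻² = c⁴

Answer: c⁴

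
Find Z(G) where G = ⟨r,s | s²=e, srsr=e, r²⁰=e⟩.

An element z ∈ Z(G) iff z commutes with every generator.
For example r¹⁰ is central: (r¹⁰)·r = r¹¹ = r·(r¹⁰); (r¹⁰)·s = r¹⁰s = s·(r¹⁰).
Whereas r ∉ Z(G) since r·s = rs ≠ r¹⁹s = s·r.
Checking each of the 40 elements this way gives Z(G) = {e, r¹⁰}, of order 2.

Answer: {e, r¹⁰}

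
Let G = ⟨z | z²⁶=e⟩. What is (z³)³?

Compute successive powers of (z³), reducing at each step:
  (z³)²: (z³) · z³ = z⁶
  (z³)³: (z⁶) · z³ = z⁹

Answer: z⁹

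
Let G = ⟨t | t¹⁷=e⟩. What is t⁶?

Compute successive powers of t, reducing at each step:
  t²: t · t = t²
  t³: (t²) · t = t³
  t⁴: (t³) · t = t⁴
  t⁵: (t⁴) · t = t⁵
  t⁶: (t⁵) · t = t⁶

Answer: t⁶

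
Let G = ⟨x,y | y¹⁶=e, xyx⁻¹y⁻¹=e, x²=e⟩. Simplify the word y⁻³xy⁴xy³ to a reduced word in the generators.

Multiply left to right, reducing at each step:
  (y¹³) · x = xy¹³
  (xy¹³) · y⁴ = xy
  (xy) · x = y
  y · y³ = y⁴

Answer: y⁴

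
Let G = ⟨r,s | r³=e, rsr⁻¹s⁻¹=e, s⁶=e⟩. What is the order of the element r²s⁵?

Compute successive powers until reaching e:
  (r²s⁵)¹ = r²s⁵, (r²s⁵)² = rs⁴, (r²s⁵)³ = s³, (r²s⁵)⁴ = r²s², (r²s⁵)⁵ = rs, (r²s⁵)⁶ = e.
The smallest positive k with (r²s⁵)ᵏ = e is 6.

Answer: 6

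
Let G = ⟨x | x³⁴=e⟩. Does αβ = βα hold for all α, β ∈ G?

G has a single generator, so G is cyclic and hence abelian.

Answer: Yes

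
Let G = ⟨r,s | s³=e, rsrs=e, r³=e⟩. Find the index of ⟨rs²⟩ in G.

First find ord(rs²) by computing successive powers:
  (rs²)¹ = rs², (rs²)² = sr², (rs²)³ = e.
So |⟨rs²⟩| = ord(rs²) = 3. With |G| = 12, by Lagrange [G : ⟨rs²⟩] = 12/3 = 4.

Answer: 4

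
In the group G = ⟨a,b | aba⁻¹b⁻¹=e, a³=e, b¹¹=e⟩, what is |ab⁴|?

Compute successive powers until reaching e:
  (ab⁴)¹ = ab⁴, (ab⁴)² = a²b⁸, (ab⁴)³ = b, (ab⁴)⁴ = ab⁵, (ab⁴)⁵ = a²b⁹, (ab⁴)⁶ = b², (ab⁴)⁷ = ab⁶, (ab⁴)⁸ = a²b¹⁰, (ab⁴)⁹ = b³, (ab⁴)¹⁰ = ab⁷, (ab⁴)¹¹ = a², (ab⁴)¹² = b⁴, (ab⁴)¹³ = ab⁸, (ab⁴)¹⁴ = a²b, (ab⁴)¹⁵ = b⁵, (ab⁴)¹⁶ = ab⁹, (ab⁴)¹⁷ = a²b², (ab⁴)¹⁸ = b⁶, (ab⁴)¹⁹ = ab¹⁰, (ab⁴)²⁰ = a²b³, (ab⁴)²¹ = b⁷, (ab⁴)²² = a, (ab⁴)²³ = a²b⁴, (ab⁴)²⁴ = b⁸, (ab⁴)²⁵ = ab, (ab⁴)²⁶ = a²b⁵, (ab⁴)²⁷ = b⁹, (ab⁴)²⁸ = ab², (ab⁴)²⁹ = a²b⁶, (ab⁴)³⁰ = b¹⁰, (ab⁴)³¹ = ab³, (ab⁴)³² = a²b⁷, (ab⁴)³³ = e.
The smallest positive k with (ab⁴)ᵏ = e is 33.

Answer: 33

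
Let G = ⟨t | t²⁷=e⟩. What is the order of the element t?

Compute successive powers until reaching e:
  t¹ = t, t² = t², t³ = t³, t⁴ = t⁴, t⁵ = t⁵, t⁶ = t⁶, t⁷ = t⁷, t⁸ = t⁸, t⁹ = t⁹, t¹⁰ = t¹⁰, t¹¹ = t¹¹, t¹² = t¹², t¹³ = t¹³, t¹⁴ = t¹⁴, t¹⁵ = t¹⁵, t¹⁶ = t¹⁶, t¹⁷ = t¹⁷, t¹⁸ = t¹⁸, t¹⁹ = t¹⁹, t²⁰ = t²⁰, t²¹ = t²¹, t²² = t²², t²³ = t²³, t²⁴ = t²⁴, t²⁵ = t²⁵, t²⁶ = t²⁶, t²⁷ = e.
The smallest positive k with tᵏ = e is 27.

Answer: 27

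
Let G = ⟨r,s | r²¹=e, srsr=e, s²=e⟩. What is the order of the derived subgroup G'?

G' = [G, G] is generated by all commutators. The generator-pair commutators are: [r, s] = r².
The subgroup they normally generate is {e, r, r², r³, r⁴, r⁵, r⁶, r⁷, r⁸, r⁹, r¹⁰, r¹¹, r¹², r¹³, r¹⁴, r¹⁵, r¹⁶, r¹⁷, r¹⁸, r¹⁹, r²⁰}, of order 21.
Check: |G/G'| = 42/21 = 2 is the order of the abelianisation.

Answer: 21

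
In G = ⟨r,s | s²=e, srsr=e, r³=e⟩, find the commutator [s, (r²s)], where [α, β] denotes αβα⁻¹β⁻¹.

[s, (r²s)] = s·(r²s)·s⁻¹·(r²s)⁻¹.
  s · (r²s) = r
  r · s = rs
  (rs) · (r²s) = r²

Answer: r²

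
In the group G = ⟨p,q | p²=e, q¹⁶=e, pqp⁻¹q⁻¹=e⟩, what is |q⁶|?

Compute successive powers until reaching e:
  (q⁶)¹ = q⁶, (q⁶)² = q¹², (q⁶)³ = q², (q⁶)⁴ = q⁸, (q⁶)⁵ = q¹⁴, (q⁶)⁶ = q⁴, (q⁶)⁷ = q¹⁰, (q⁶)⁸ = e.
The smallest positive k with (q⁶)ᵏ = e is 8.

Answer: 8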